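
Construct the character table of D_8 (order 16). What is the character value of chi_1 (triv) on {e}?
Conjugacy classes: {e} of size 1, {r^4} of size 1, {r^1, r^7} of size 2, {r^2, r^6} of size 2, {r^3, r^5} of size 2, {s, sr^2, ...} of size 4, {sr, sr^3, ...} of size 4.
Character table:
  irrep \ class              {e} (size 1)  {r^4} (size 1)  {r^1, r^7} (size 2)  {r^2, r^6} (size 2)  {r^3, r^5} (size 2)  {s, sr^2, ...} (size 4)  {sr, sr^3, ...} (size 4)
  chi_1 (triv)               1             1               1                    1                    1                    1                        1                       
  chi_2 (sign: r->1, s->-1)  1             1               1                    1                    1                    -1                       -1                      
  chi_3 (r->-1, s->1)        1             1               -1                   1                    -1                   1                        -1                      
  chi_4 (r->-1, s->-1)       1             1               -1                   1                    -1                   -1                       1                       
  chi_5 (2d, j=1)            2             -2              sqrt(2)              0                    -sqrt(2)             0                        0                       
  chi_6 (2d, j=2)            2             2               0                    -2                   0                    0                        0                       
  chi_7 (2d, j=3)            2             -2              -sqrt(2)             0                    sqrt(2)              0                        0                       

Spot check: chi_1 (triv) on {e} = 1.

Proof sketch: D_8 has order 2*8 = 16 with 7 conjugacy classes, hence 7 irreducibles. Sum of squared dims 1 + 1 + 1 + 1 + 4 + 4 + 4 = 16 = |G|. Linear characters come from the abelianisation; the 2-dimensional irreps have character r^k -> 2*cos(2*pi*j*k/8), reflections -> 0.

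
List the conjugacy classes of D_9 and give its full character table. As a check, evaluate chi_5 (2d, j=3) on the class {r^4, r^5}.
Conjugacy classes: {e} of size 1, {r^1, r^8} of size 2, {r^2, r^7} of size 2, {r^3, r^6} of size 2, {r^4, r^5} of size 2, {s, sr, ..., sr^8} of size 9.
Character table:
  irrep \ class              {e} (size 1)  {r^1, r^8} (size 2)  {r^2, r^7} (size 2)  {r^3, r^6} (size 2)  {r^4, r^5} (size 2)  {s, sr, ..., sr^8} (size 9)
  chi_1 (triv)               1             1                    1                    1                    1                    1                          
  chi_2 (sign: r->1, s->-1)  1             1                    1                    1                    1                    -1                         
  chi_3 (2d, j=1)            2             2*cos(2*pi/9)        2*cos(4*pi/9)        -1                   -2*cos(pi/9)         0                          
  chi_4 (2d, j=2)            2             2*cos(4*pi/9)        -2*cos(pi/9)         -1                   2*cos(2*pi/9)        0                          
  chi_5 (2d, j=3)            2             -1                   -1                   2                    -1                   0                          
  chi_6 (2d, j=4)            2             -2*cos(pi/9)         2*cos(2*pi/9)        -1                   2*cos(4*pi/9)        0                          

Spot check: chi_5 (2d, j=3) on {r^4, r^5} = -1.

Details: D_9 has order 2*9 = 18 with 6 conjugacy classes, hence 6 irreducibles. Sum of squared dims 1 + 1 + 4 + 4 + 4 + 4 = 18 = |G|. Linear characters come from the abelianisation; the 2-dimensional irreps have character r^k -> 2*cos(2*pi*j*k/9), reflections -> 0.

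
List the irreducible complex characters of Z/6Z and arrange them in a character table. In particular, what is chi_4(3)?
Character table of Z/6Z (irreps indexed chi_0,...,chi_5 with chi_k(m) = zeta_6^(k*m), zeta_6 = exp(2*pi*i/6)):
  irrep \ class  {0} (size 1)  {1} (size 1)    {2} (size 1)    {3} (size 1)  {4} (size 1)    {5} (size 1)  
  chi_0          1             1               1               1             1               1             
  chi_1          1             exp(I*pi/3)     exp(2*I*pi/3)   -1            exp(-2*I*pi/3)  exp(-I*pi/3)  
  chi_2          1             exp(2*I*pi/3)   exp(-2*I*pi/3)  1             exp(2*I*pi/3)   exp(-2*I*pi/3)
  chi_3          1             -1              1               -1            1               -1            
  chi_4          1             exp(-2*I*pi/3)  exp(2*I*pi/3)   1             exp(-2*I*pi/3)  exp(2*I*pi/3) 
  chi_5          1             exp(-I*pi/3)    exp(-2*I*pi/3)  -1            exp(2*I*pi/3)   exp(I*pi/3)   

Spot check: chi_4(3) = zeta_6^(4*3) = zeta_6^12 = 1.

Proof sketch: Z/6Z is abelian, so all 6 irreducible complex representations are 1-dimensional. They are given by chi_k(m) = zeta_6^(k*m) for k = 0,...,5. Row orthogonality: sum_m chi_k(m) conj(chi_l(m)) = 6 * [k = l].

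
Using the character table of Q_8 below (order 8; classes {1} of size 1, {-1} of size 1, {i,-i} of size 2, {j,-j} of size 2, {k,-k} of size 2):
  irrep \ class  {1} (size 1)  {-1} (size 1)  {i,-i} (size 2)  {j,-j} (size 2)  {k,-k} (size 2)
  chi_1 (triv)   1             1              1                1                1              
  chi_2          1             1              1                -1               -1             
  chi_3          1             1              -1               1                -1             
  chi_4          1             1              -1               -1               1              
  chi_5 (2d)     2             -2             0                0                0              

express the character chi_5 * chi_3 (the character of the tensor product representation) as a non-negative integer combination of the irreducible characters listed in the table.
chi_5 tensor chi_3 = chi_5 (all other irreducibles have multiplicity 0).

Proof sketch: The character of a tensor product is the pointwise product (chi_5 * chi_3)(C) = chi_5(C) * chi_3(C):
  {1}: (2)*(1), {-1}: (-2)*(1), {i,-i}: (0)*(-1), {j,-j}: (0)*(1), {k,-k}: (0)*(-1)
so (chi_5 * chi_3) takes values
  {1} -> 2, {-1} -> -2, {i,-i} -> 0, {j,-j} -> 0, {k,-k} -> 0.
Now take the inner product of this character with each irreducible chi from the table, <chi_5*chi_3, chi> = (1/8) sum_C |C| (chi_5*chi_3)(C) conj(chi(C)):
  <chi_5*chi_3, chi_1> = (1/8)[1*(2)*conj(1) + 1*(-2)*conj(1) + 2*(0)*conj(1) + 2*(0)*conj(1) + 2*(0)*conj(1)]
      = (1/8)[(2) + (-2) + (0) + (0) + (0)] = 0/8 = 0
  <chi_5*chi_3, chi_2> = (1/8)[1*(2)*conj(1) + 1*(-2)*conj(1) + 2*(0)*conj(1) + 2*(0)*conj(-1) + 2*(0)*conj(-1)]
      = (1/8)[(2) + (-2) + (0) + (0) + (0)] = 0/8 = 0
  <chi_5*chi_3, chi_3> = (1/8)[1*(2)*conj(1) + 1*(-2)*conj(1) + 2*(0)*conj(-1) + 2*(0)*conj(1) + 2*(0)*conj(-1)]
      = (1/8)[(2) + (-2) + (0) + (0) + (0)] = 0/8 = 0
  <chi_5*chi_3, chi_4> = (1/8)[1*(2)*conj(1) + 1*(-2)*conj(1) + 2*(0)*conj(-1) + 2*(0)*conj(-1) + 2*(0)*conj(1)]
      = (1/8)[(2) + (-2) + (0) + (0) + (0)] = 0/8 = 0
  <chi_5*chi_3, chi_5> = (1/8)[1*(2)*conj(2) + 1*(-2)*conj(-2) + 2*(0)*conj(0) + 2*(0)*conj(0) + 2*(0)*conj(0)]
      = (1/8)[(4) + (4) + (0) + (0) + (0)] = 8/8 = 1
Hence the multiplicities are chi_5: 1. Dimension check: dim(chi_5)*dim(chi_3) = 2*1 = 2 and sum (mult * dim) = 1*2 = 2.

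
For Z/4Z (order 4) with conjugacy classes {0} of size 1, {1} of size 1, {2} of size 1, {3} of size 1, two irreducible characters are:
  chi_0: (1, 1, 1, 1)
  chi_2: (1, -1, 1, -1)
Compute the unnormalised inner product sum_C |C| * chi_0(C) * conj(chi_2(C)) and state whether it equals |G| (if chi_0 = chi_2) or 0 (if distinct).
Sum = 0; so <chi_0, chi_2> = 0 (distinct irreducibles are orthogonal).

Reasoning: Compute term by term over conjugacy classes (|C| * chi_0(C) * conj(chi_2(C))):
  1*(1)*conj(1) + 1*(1)*conj(-1) + 1*(1)*conj(1) + 1*(1)*conj(-1)
  = (1) + (-1) + (1) + (-1)
  = 0.
(Exp terms are combined using exp(i*s)*conj(exp(i*t)) = exp(i*(s-t)), and sums of them are collapsed using the identity that for every m > 1 the m distinct m-th roots of unity sum to 0, e.g. 1 + exp(2*I*pi/3) + exp(-2*I*pi/3) = 0.)
Dividing by |G| = 4 gives 0/4 = 0, matching the row-orthogonality relation <chi_0, chi_2> = [chi_0 = chi_2].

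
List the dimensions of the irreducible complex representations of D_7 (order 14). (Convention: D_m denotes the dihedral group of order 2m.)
Dimensions: 1, 1, 2, 2, 2

There are 5 irreducibles (= number of conjugacy classes). Their dimensions d_i satisfy sum d_i^2 = |G| = 14: 1 + 1 + 4 + 4 + 4 = 14.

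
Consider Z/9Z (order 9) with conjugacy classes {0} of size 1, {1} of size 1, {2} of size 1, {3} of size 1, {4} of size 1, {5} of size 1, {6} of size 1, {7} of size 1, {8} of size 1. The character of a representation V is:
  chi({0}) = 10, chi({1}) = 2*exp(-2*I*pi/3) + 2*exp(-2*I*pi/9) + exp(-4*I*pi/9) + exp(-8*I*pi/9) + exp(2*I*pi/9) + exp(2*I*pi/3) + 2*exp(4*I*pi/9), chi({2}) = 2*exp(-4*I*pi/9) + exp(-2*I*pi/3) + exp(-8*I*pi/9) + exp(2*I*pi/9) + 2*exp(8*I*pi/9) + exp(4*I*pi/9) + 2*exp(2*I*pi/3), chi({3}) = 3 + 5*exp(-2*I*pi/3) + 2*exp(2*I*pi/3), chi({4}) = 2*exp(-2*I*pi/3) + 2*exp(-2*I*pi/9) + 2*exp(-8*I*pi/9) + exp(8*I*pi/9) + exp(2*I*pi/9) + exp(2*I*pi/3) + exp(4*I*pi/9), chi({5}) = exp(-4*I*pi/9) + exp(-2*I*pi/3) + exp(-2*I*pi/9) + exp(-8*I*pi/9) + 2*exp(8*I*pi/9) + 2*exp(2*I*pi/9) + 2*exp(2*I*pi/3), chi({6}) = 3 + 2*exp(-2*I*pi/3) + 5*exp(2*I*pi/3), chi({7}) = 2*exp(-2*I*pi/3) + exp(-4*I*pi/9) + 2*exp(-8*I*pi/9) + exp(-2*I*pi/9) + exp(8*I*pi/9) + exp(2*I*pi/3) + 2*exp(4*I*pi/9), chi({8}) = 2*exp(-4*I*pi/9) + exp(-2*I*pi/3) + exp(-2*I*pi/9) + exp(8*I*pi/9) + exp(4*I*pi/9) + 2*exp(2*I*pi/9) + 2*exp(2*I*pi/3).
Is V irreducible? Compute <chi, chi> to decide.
Not irreducible (reducible): <chi, chi> = 16 > 1.

Explanation: <chi, chi> = (1/|G|) sum_C |C| * |chi(C)|^2 = (1/9)[1*|10|^2 + 1*|2*exp(-2*I*pi/3) + 2*exp(-2*I*pi/9) + exp(-4*I*pi/9) + exp(-8*I*pi/9) + exp(2*I*pi/9) + exp(2*I*pi/3) + 2*exp(4*I*pi/9)|^2 + 1*|2*exp(-4*I*pi/9) + exp(-2*I*pi/3) + exp(-8*I*pi/9) + exp(2*I*pi/9) + 2*exp(8*I*pi/9) + exp(4*I*pi/9) + 2*exp(2*I*pi/3)|^2 + 1*|3 + 5*exp(-2*I*pi/3) + 2*exp(2*I*pi/3)|^2 + 1*|2*exp(-2*I*pi/3) + 2*exp(-2*I*pi/9) + 2*exp(-8*I*pi/9) + exp(8*I*pi/9) + exp(2*I*pi/9) + exp(2*I*pi/3) + exp(4*I*pi/9)|^2 + 1*|exp(-4*I*pi/9) + exp(-2*I*pi/3) + exp(-2*I*pi/9) + exp(-8*I*pi/9) + 2*exp(8*I*pi/9) + 2*exp(2*I*pi/9) + 2*exp(2*I*pi/3)|^2 + 1*|3 + 2*exp(-2*I*pi/3) + 5*exp(2*I*pi/3)|^2 + 1*|2*exp(-2*I*pi/3) + exp(-4*I*pi/9) + 2*exp(-8*I*pi/9) + exp(-2*I*pi/9) + exp(8*I*pi/9) + exp(2*I*pi/3) + 2*exp(4*I*pi/9)|^2 + 1*|2*exp(-4*I*pi/9) + exp(-2*I*pi/3) + exp(-2*I*pi/9) + exp(8*I*pi/9) + exp(4*I*pi/9) + 2*exp(2*I*pi/9) + 2*exp(2*I*pi/3)|^2]
  = (1/9)[(100) + (16 + 11*exp(-2*I*pi/3) + 9*exp(-4*I*pi/9) + 10*exp(-2*I*pi/9) + 12*exp(-8*I*pi/9) + 12*exp(8*I*pi/9) + 10*exp(2*I*pi/9) + 9*exp(4*I*pi/9) + 11*exp(2*I*pi/3)) + (16 + 10*exp(-4*I*pi/9) + 11*exp(-2*I*pi/3) + 12*exp(-2*I*pi/9) + 9*exp(-8*I*pi/9) + 9*exp(8*I*pi/9) + 12*exp(2*I*pi/9) + 11*exp(2*I*pi/3) + 10*exp(4*I*pi/9)) + (7) + (16 + 12*exp(-4*I*pi/9) + 11*exp(-2*I*pi/3) + 9*exp(-2*I*pi/9) + 10*exp(-8*I*pi/9) + 10*exp(8*I*pi/9) + 9*exp(2*I*pi/9) + 11*exp(2*I*pi/3) + 12*exp(4*I*pi/9)) + (16 + 12*exp(-4*I*pi/9) + 11*exp(-2*I*pi/3) + 9*exp(-2*I*pi/9) + 10*exp(-8*I*pi/9) + 10*exp(8*I*pi/9) + 9*exp(2*I*pi/9) + 11*exp(2*I*pi/3) + 12*exp(4*I*pi/9)) + (7) + (16 + 10*exp(-4*I*pi/9) + 11*exp(-2*I*pi/3) + 12*exp(-2*I*pi/9) + 9*exp(-8*I*pi/9) + 9*exp(8*I*pi/9) + 12*exp(2*I*pi/9) + 11*exp(2*I*pi/3) + 10*exp(4*I*pi/9)) + (16 + 11*exp(-2*I*pi/3) + 9*exp(-4*I*pi/9) + 10*exp(-2*I*pi/9) + 12*exp(-8*I*pi/9) + 12*exp(8*I*pi/9) + 10*exp(2*I*pi/9) + 9*exp(4*I*pi/9) + 11*exp(2*I*pi/3))] = 144/9 = 16.
(Exp terms are combined using exp(i*s)*conj(exp(i*t)) = exp(i*(s-t)), and sums of them are collapsed using the identity that for every m > 1 the m distinct m-th roots of unity sum to 0, e.g. 1 + exp(2*I*pi/3) + exp(-2*I*pi/3) = 0.)
A character is irreducible iff <chi, chi> = 1, so this representation is reducible.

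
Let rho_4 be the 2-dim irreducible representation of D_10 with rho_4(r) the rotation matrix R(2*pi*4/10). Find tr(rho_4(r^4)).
chi_{rho_4}(r^4) = 2*cos(2*pi*4*4/10) = -sqrt(5)/2 - 1/2

Explanation: rho_4(r^4) is rotation by angle 2*pi*4*4/10, whose trace is 2*cos(2*pi*4*4/10) = -sqrt(5)/2 - 1/2.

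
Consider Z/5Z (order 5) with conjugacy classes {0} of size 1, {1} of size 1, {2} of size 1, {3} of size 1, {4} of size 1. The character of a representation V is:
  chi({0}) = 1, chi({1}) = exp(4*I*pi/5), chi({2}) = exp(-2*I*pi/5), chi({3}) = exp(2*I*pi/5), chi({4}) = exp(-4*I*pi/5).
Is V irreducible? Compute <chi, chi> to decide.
Irreducible: <chi, chi> = 1.

Explanation: <chi, chi> = (1/|G|) sum_C |C| * |chi(C)|^2 = (1/5)[1*|1|^2 + 1*|exp(4*I*pi/5)|^2 + 1*|exp(-2*I*pi/5)|^2 + 1*|exp(2*I*pi/5)|^2 + 1*|exp(-4*I*pi/5)|^2]
  = (1/5)[(1) + (1) + (1) + (1) + (1)] = 5/5 = 1.
(Exp terms are combined using exp(i*s)*conj(exp(i*t)) = exp(i*(s-t)), and sums of them are collapsed using the identity that for every m > 1 the m distinct m-th roots of unity sum to 0, e.g. 1 + exp(2*I*pi/3) + exp(-2*I*pi/3) = 0.)
A character is irreducible iff <chi, chi> = 1, so this representation is irreducible.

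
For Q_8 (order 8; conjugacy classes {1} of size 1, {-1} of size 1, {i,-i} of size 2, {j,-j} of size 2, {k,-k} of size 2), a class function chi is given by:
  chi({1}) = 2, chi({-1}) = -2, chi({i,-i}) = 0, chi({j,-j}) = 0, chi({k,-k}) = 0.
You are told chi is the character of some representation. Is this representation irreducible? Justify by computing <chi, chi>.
Irreducible: <chi, chi> = 1.

Solution. <chi, chi> = (1/|G|) sum_C |C| * |chi(C)|^2 = (1/8)[1*|2|^2 + 1*|-2|^2 + 2*|0|^2 + 2*|0|^2 + 2*|0|^2]
  = (1/8)[(4) + (4) + (0) + (0) + (0)] = 8/8 = 1.
A character is irreducible iff <chi, chi> = 1, so this representation is irreducible.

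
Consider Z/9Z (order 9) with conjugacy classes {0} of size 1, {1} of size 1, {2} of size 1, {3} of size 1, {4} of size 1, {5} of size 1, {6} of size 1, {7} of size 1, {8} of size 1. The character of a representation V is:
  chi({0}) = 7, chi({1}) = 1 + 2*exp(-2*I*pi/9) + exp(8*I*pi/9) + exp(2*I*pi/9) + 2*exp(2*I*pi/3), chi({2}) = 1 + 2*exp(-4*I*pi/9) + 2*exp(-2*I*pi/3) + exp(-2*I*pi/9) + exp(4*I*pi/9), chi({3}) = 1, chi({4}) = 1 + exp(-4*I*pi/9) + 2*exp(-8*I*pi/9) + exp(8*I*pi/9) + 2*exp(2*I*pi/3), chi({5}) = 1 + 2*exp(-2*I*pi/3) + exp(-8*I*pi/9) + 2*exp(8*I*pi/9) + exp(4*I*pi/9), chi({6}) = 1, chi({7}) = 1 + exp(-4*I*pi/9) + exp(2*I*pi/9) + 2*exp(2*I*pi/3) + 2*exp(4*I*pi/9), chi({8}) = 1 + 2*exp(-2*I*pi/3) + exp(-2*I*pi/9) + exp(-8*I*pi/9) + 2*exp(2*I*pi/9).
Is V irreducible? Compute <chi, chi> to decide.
Not irreducible (reducible): <chi, chi> = 11 > 1.

<chi, chi> = (1/|G|) sum_C |C| * |chi(C)|^2 = (1/9)[1*|7|^2 + 1*|1 + 2*exp(-2*I*pi/9) + exp(8*I*pi/9) + exp(2*I*pi/9) + 2*exp(2*I*pi/3)|^2 + 1*|1 + 2*exp(-4*I*pi/9) + 2*exp(-2*I*pi/3) + exp(-2*I*pi/9) + exp(4*I*pi/9)|^2 + 1*|1|^2 + 1*|1 + exp(-4*I*pi/9) + 2*exp(-8*I*pi/9) + exp(8*I*pi/9) + 2*exp(2*I*pi/3)|^2 + 1*|1 + 2*exp(-2*I*pi/3) + exp(-8*I*pi/9) + 2*exp(8*I*pi/9) + exp(4*I*pi/9)|^2 + 1*|1|^2 + 1*|1 + exp(-4*I*pi/9) + exp(2*I*pi/9) + 2*exp(2*I*pi/3) + 2*exp(4*I*pi/9)|^2 + 1*|1 + 2*exp(-2*I*pi/3) + exp(-2*I*pi/9) + exp(-8*I*pi/9) + 2*exp(2*I*pi/9)|^2]
  = (1/9)[(49) + (11 + 4*exp(-4*I*pi/9) + 5*exp(-2*I*pi/9) + 3*exp(-2*I*pi/3) + 7*exp(-8*I*pi/9) + 7*exp(8*I*pi/9) + 3*exp(2*I*pi/3) + 5*exp(2*I*pi/9) + 4*exp(4*I*pi/9)) + (11 + 5*exp(-4*I*pi/9) + 7*exp(-2*I*pi/9) + 3*exp(-2*I*pi/3) + 4*exp(-8*I*pi/9) + 4*exp(8*I*pi/9) + 3*exp(2*I*pi/3) + 7*exp(2*I*pi/9) + 5*exp(4*I*pi/9)) + (1) + (11 + 7*exp(-4*I*pi/9) + 3*exp(-2*I*pi/3) + 4*exp(-2*I*pi/9) + 5*exp(-8*I*pi/9) + 5*exp(8*I*pi/9) + 4*exp(2*I*pi/9) + 3*exp(2*I*pi/3) + 7*exp(4*I*pi/9)) + (11 + 7*exp(-4*I*pi/9) + 3*exp(-2*I*pi/3) + 4*exp(-2*I*pi/9) + 5*exp(-8*I*pi/9) + 5*exp(8*I*pi/9) + 4*exp(2*I*pi/9) + 3*exp(2*I*pi/3) + 7*exp(4*I*pi/9)) + (1) + (11 + 5*exp(-4*I*pi/9) + 7*exp(-2*I*pi/9) + 3*exp(-2*I*pi/3) + 4*exp(-8*I*pi/9) + 4*exp(8*I*pi/9) + 3*exp(2*I*pi/3) + 7*exp(2*I*pi/9) + 5*exp(4*I*pi/9)) + (11 + 4*exp(-4*I*pi/9) + 5*exp(-2*I*pi/9) + 3*exp(-2*I*pi/3) + 7*exp(-8*I*pi/9) + 7*exp(8*I*pi/9) + 3*exp(2*I*pi/3) + 5*exp(2*I*pi/9) + 4*exp(4*I*pi/9))] = 99/9 = 11.
(Exp terms are combined using exp(i*s)*conj(exp(i*t)) = exp(i*(s-t)), and sums of them are collapsed using the identity that for every m > 1 the m distinct m-th roots of unity sum to 0, e.g. 1 + exp(2*I*pi/3) + exp(-2*I*pi/3) = 0.)
A character is irreducible iff <chi, chi> = 1, so this representation is reducible.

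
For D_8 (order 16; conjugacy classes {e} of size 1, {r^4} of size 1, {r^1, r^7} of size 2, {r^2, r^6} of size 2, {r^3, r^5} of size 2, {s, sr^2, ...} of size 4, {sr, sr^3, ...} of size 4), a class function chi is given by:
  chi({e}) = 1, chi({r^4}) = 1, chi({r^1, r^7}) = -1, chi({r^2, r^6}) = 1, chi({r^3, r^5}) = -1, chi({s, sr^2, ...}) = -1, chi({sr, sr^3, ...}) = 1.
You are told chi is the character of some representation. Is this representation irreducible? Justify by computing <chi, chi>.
Irreducible: <chi, chi> = 1.

Working: <chi, chi> = (1/|G|) sum_C |C| * |chi(C)|^2 = (1/16)[1*|1|^2 + 1*|1|^2 + 2*|-1|^2 + 2*|1|^2 + 2*|-1|^2 + 4*|-1|^2 + 4*|1|^2]
  = (1/16)[(1) + (1) + (2) + (2) + (2) + (4) + (4)] = 16/16 = 1.
A character is irreducible iff <chi, chi> = 1, so this representation is irreducible.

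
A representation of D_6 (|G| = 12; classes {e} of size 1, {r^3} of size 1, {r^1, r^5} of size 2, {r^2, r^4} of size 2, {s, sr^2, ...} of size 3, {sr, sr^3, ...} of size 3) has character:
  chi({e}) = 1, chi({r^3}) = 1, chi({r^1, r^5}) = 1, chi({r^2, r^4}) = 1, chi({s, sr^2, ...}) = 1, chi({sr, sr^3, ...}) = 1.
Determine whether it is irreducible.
Irreducible: <chi, chi> = 1.

Proof sketch: <chi, chi> = (1/|G|) sum_C |C| * |chi(C)|^2 = (1/12)[1*|1|^2 + 1*|1|^2 + 2*|1|^2 + 2*|1|^2 + 3*|1|^2 + 3*|1|^2]
  = (1/12)[(1) + (1) + (2) + (2) + (3) + (3)] = 12/12 = 1.
A character is irreducible iff <chi, chi> = 1, so this representation is irreducible.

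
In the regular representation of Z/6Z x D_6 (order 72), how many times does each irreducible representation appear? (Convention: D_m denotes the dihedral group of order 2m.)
Each irreducible V_i of dimension d_i appears with multiplicity d_i, i.e. rho_reg = (direct sum over all irreducibles V_i) d_i V_i. The irreducible dimensions for Z/6Z x D_6 are 1, 1, 1, 1, 1, 1, 1, 1, 1, 1, 1, 1, 1, 1, 1, 1, 1, 1, 1, 1, 1, 1, 1, 1, 2, 2, 2, 2, 2, 2, 2, 2, 2, 2, 2, 2: 24 irreducibles of dimension 1, each with multiplicity 1; 12 irreducibles of dimension 2, each with multiplicity 2. Total dimension 24*1*1 + 12*2*2 = 72 = |G|.

General theorem: in the regular representation of a finite group G, each irreducible appears with multiplicity equal to its dimension. Check: dim(rho_reg) = sum d_i^2 = 1 + 1 + 1 + 1 + 1 + 1 + 1 + 1 + 1 + 1 + 1 + 1 + 1 + 1 + 1 + 1 + 1 + 1 + 1 + 1 + 1 + 1 + 1 + 1 + 4 + 4 + 4 + 4 + 4 + 4 + 4 + 4 + 4 + 4 + 4 + 4 = 72 = |G|.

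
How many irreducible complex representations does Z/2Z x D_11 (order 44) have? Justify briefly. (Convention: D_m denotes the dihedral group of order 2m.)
14

Derivation: The number of irreducible complex representations of a finite group equals its number of conjugacy classes. For a direct product, #classes(G x H) = #classes(G) * #classes(H). Z/2Z has 2 classes (abelian), D_11 has 7 classes, so 2 * 7 = 14, so Z/2Z x D_11 (order 44) has exactly 14 irreducible complex representations.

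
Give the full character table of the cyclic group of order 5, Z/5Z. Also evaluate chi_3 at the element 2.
Character table of Z/5Z (irreps indexed chi_0,...,chi_4 with chi_k(m) = zeta_5^(k*m), zeta_5 = exp(2*pi*i/5)):
  irrep \ class  {0} (size 1)  {1} (size 1)    {2} (size 1)    {3} (size 1)    {4} (size 1)  
  chi_0          1             1               1               1               1             
  chi_1          1             exp(2*I*pi/5)   exp(4*I*pi/5)   exp(-4*I*pi/5)  exp(-2*I*pi/5)
  chi_2          1             exp(4*I*pi/5)   exp(-2*I*pi/5)  exp(2*I*pi/5)   exp(-4*I*pi/5)
  chi_3          1             exp(-4*I*pi/5)  exp(2*I*pi/5)   exp(-2*I*pi/5)  exp(4*I*pi/5) 
  chi_4          1             exp(-2*I*pi/5)  exp(-4*I*pi/5)  exp(4*I*pi/5)   exp(2*I*pi/5) 

Spot check: chi_3(2) = zeta_5^(3*2) = zeta_5^6 = exp(2*I*pi/5).

Working: Z/5Z is abelian, so all 5 irreducible complex representations are 1-dimensional. They are given by chi_k(m) = zeta_5^(k*m) for k = 0,...,4. Row orthogonality: sum_m chi_k(m) conj(chi_l(m)) = 5 * [k = l].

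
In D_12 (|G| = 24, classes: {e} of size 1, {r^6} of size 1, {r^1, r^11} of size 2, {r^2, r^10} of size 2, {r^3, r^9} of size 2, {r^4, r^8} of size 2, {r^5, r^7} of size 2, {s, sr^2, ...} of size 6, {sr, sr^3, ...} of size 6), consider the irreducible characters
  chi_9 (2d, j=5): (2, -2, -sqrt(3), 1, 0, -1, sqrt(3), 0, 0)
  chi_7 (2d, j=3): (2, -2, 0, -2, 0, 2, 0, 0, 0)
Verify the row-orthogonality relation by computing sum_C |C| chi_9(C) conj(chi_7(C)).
Sum = 0; so <chi_9, chi_7> = 0 (distinct irreducibles are orthogonal).

Details: Compute term by term over conjugacy classes (|C| * chi_9(C) * conj(chi_7(C))):
  1*(2)*conj(2) + 1*(-2)*conj(-2) + 2*(-sqrt(3))*conj(0) + 2*(1)*conj(-2) + 2*(0)*conj(0) + 2*(-1)*conj(2) + 2*(sqrt(3))*conj(0) + 6*(0)*conj(0) + 6*(0)*conj(0)
  = (4) + (4) + (0) + (-4) + (0) + (-4) + (0) + (0) + (0)
  = 0.
Dividing by |G| = 24 gives 0/24 = 0, matching the row-orthogonality relation <chi_9, chi_7> = [chi_9 = chi_7].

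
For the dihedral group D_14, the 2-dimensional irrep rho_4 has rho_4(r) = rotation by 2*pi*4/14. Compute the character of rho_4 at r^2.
chi_{rho_4}(r^2) = 2*cos(2*pi*4*2/14) = -2*cos(pi/7)

Derivation: rho_4(r^2) is rotation by angle 2*pi*4*2/14, whose trace is 2*cos(2*pi*4*2/14) = -2*cos(pi/7).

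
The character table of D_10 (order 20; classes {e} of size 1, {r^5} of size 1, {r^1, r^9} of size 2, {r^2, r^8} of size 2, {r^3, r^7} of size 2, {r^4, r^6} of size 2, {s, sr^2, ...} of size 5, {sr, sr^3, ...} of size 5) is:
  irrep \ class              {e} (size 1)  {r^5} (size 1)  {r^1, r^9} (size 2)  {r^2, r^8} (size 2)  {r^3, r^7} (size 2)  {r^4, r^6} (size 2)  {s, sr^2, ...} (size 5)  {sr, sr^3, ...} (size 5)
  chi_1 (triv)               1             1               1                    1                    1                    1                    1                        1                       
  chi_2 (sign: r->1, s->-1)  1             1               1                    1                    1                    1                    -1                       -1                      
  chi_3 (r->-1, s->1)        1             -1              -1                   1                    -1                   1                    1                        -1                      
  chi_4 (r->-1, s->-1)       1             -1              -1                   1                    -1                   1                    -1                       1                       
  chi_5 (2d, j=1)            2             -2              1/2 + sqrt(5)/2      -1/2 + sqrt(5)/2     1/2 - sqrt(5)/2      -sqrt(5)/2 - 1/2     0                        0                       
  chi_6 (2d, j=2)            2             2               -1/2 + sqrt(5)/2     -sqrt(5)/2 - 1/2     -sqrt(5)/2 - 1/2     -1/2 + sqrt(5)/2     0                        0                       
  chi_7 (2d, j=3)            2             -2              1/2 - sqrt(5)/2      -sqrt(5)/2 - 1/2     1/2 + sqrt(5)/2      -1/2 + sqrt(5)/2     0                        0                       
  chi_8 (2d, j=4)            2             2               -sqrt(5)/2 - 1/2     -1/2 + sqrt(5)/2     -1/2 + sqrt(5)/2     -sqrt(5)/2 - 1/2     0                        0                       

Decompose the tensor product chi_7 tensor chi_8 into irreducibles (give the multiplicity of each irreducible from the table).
chi_7 tensor chi_8 = chi_5 + chi_7 (all other irreducibles have multiplicity 0).

Explanation: The character of a tensor product is the pointwise product (chi_7 * chi_8)(C) = chi_7(C) * chi_8(C):
  {e}: (2)*(2), {r^5}: (-2)*(2), {r^1, r^9}: (1/2 - sqrt(5)/2)*(-sqrt(5)/2 - 1/2), {r^2, r^8}: (-sqrt(5)/2 - 1/2)*(-1/2 + sqrt(5)/2), {r^3, r^7}: (1/2 + sqrt(5)/2)*(-1/2 + sqrt(5)/2), {r^4, r^6}: (-1/2 + sqrt(5)/2)*(-sqrt(5)/2 - 1/2), {s, sr^2, ...}: (0)*(0), {sr, sr^3, ...}: (0)*(0)
so (chi_7 * chi_8) takes values
  {e} -> 4, {r^5} -> -4, {r^1, r^9} -> 1, {r^2, r^8} -> -1, {r^3, r^7} -> 1, {r^4, r^6} -> -1, {s, sr^2, ...} -> 0, {sr, sr^3, ...} -> 0.
Now take the inner product of this character with each irreducible chi from the table, <chi_7*chi_8, chi> = (1/20) sum_C |C| (chi_7*chi_8)(C) conj(chi(C)):
  <chi_7*chi_8, chi_1> = (1/20)[1*(4)*conj(1) + 1*(-4)*conj(1) + 2*(1)*conj(1) + 2*(-1)*conj(1) + 2*(1)*conj(1) + 2*(-1)*conj(1) + 5*(0)*conj(1) + 5*(0)*conj(1)]
      = (1/20)[(4) + (-4) + (2) + (-2) + (2) + (-2) + (0) + (0)] = 0/20 = 0
  <chi_7*chi_8, chi_2> = (1/20)[1*(4)*conj(1) + 1*(-4)*conj(1) + 2*(1)*conj(1) + 2*(-1)*conj(1) + 2*(1)*conj(1) + 2*(-1)*conj(1) + 5*(0)*conj(-1) + 5*(0)*conj(-1)]
      = (1/20)[(4) + (-4) + (2) + (-2) + (2) + (-2) + (0) + (0)] = 0/20 = 0
  <chi_7*chi_8, chi_3> = (1/20)[1*(4)*conj(1) + 1*(-4)*conj(-1) + 2*(1)*conj(-1) + 2*(-1)*conj(1) + 2*(1)*conj(-1) + 2*(-1)*conj(1) + 5*(0)*conj(1) + 5*(0)*conj(-1)]
      = (1/20)[(4) + (4) + (-2) + (-2) + (-2) + (-2) + (0) + (0)] = 0/20 = 0
  <chi_7*chi_8, chi_4> = (1/20)[1*(4)*conj(1) + 1*(-4)*conj(-1) + 2*(1)*conj(-1) + 2*(-1)*conj(1) + 2*(1)*conj(-1) + 2*(-1)*conj(1) + 5*(0)*conj(-1) + 5*(0)*conj(1)]
      = (1/20)[(4) + (4) + (-2) + (-2) + (-2) + (-2) + (0) + (0)] = 0/20 = 0
  <chi_7*chi_8, chi_5> = (1/20)[1*(4)*conj(2) + 1*(-4)*conj(-2) + 2*(1)*conj(1/2 + sqrt(5)/2) + 2*(-1)*conj(-1/2 + sqrt(5)/2) + 2*(1)*conj(1/2 - sqrt(5)/2) + 2*(-1)*conj(-sqrt(5)/2 - 1/2) + 5*(0)*conj(0) + 5*(0)*conj(0)]
      = (1/20)[(8) + (8) + (1 + sqrt(5)) + (1 - sqrt(5)) + (1 - sqrt(5)) + (1 + sqrt(5)) + (0) + (0)] = 20/20 = 1
  <chi_7*chi_8, chi_6> = (1/20)[1*(4)*conj(2) + 1*(-4)*conj(2) + 2*(1)*conj(-1/2 + sqrt(5)/2) + 2*(-1)*conj(-sqrt(5)/2 - 1/2) + 2*(1)*conj(-sqrt(5)/2 - 1/2) + 2*(-1)*conj(-1/2 + sqrt(5)/2) + 5*(0)*conj(0) + 5*(0)*conj(0)]
      = (1/20)[(8) + (-8) + (-1 + sqrt(5)) + (1 + sqrt(5)) + (-sqrt(5) - 1) + (1 - sqrt(5)) + (0) + (0)] = 0/20 = 0
  <chi_7*chi_8, chi_7> = (1/20)[1*(4)*conj(2) + 1*(-4)*conj(-2) + 2*(1)*conj(1/2 - sqrt(5)/2) + 2*(-1)*conj(-sqrt(5)/2 - 1/2) + 2*(1)*conj(1/2 + sqrt(5)/2) + 2*(-1)*conj(-1/2 + sqrt(5)/2) + 5*(0)*conj(0) + 5*(0)*conj(0)]
      = (1/20)[(8) + (8) + (1 - sqrt(5)) + (1 + sqrt(5)) + (1 + sqrt(5)) + (1 - sqrt(5)) + (0) + (0)] = 20/20 = 1
  <chi_7*chi_8, chi_8> = (1/20)[1*(4)*conj(2) + 1*(-4)*conj(2) + 2*(1)*conj(-sqrt(5)/2 - 1/2) + 2*(-1)*conj(-1/2 + sqrt(5)/2) + 2*(1)*conj(-1/2 + sqrt(5)/2) + 2*(-1)*conj(-sqrt(5)/2 - 1/2) + 5*(0)*conj(0) + 5*(0)*conj(0)]
      = (1/20)[(8) + (-8) + (-sqrt(5) - 1) + (1 - sqrt(5)) + (-1 + sqrt(5)) + (1 + sqrt(5)) + (0) + (0)] = 0/20 = 0
Hence the multiplicities are chi_5: 1, chi_7: 1. Dimension check: dim(chi_7)*dim(chi_8) = 2*2 = 4 and sum (mult * dim) = 1*2 + 1*2 = 4.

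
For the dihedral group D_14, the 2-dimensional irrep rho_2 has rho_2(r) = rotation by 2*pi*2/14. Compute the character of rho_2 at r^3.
chi_{rho_2}(r^3) = 2*cos(2*pi*2*3/14) = -2*cos(pi/7)

Proof sketch: rho_2(r^3) is rotation by angle 2*pi*2*3/14, whose trace is 2*cos(2*pi*2*3/14) = -2*cos(pi/7).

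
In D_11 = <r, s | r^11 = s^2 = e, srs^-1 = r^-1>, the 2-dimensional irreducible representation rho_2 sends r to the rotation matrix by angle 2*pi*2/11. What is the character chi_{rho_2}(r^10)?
chi_{rho_2}(r^10) = 2*cos(2*pi*2*10/11) = 2*cos(4*pi/11)

rho_2(r^10) is rotation by angle 2*pi*2*10/11, whose trace is 2*cos(2*pi*2*10/11) = 2*cos(4*pi/11).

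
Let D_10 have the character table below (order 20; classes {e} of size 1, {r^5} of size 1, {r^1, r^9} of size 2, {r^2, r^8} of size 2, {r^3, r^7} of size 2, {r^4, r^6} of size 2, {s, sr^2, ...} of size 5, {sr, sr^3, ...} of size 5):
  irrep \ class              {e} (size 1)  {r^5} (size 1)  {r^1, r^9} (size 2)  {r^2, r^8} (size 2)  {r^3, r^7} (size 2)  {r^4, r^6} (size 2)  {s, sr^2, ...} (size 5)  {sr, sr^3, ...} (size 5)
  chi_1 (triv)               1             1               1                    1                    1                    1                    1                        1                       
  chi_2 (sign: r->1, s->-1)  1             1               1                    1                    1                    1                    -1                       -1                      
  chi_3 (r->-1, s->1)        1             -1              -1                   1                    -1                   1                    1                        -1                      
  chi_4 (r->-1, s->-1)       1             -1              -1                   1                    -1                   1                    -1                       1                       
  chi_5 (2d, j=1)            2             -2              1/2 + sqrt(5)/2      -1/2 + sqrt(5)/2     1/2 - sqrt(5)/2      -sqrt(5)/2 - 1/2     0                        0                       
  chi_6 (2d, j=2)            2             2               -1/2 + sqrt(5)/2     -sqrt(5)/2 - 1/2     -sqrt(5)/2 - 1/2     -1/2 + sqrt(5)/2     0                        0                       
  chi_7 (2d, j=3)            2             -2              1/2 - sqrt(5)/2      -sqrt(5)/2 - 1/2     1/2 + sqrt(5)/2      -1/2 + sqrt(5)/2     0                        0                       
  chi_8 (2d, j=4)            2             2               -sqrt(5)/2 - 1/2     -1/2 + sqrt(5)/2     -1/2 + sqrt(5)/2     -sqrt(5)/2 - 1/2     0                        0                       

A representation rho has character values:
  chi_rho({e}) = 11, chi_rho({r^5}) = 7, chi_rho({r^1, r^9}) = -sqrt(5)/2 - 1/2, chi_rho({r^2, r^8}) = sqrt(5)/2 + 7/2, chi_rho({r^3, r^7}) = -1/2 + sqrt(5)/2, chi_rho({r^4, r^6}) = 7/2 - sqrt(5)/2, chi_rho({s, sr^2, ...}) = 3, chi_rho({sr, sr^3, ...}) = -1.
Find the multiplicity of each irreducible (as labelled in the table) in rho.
Multiplicities: chi_1: 2, chi_2: 1, chi_3: 2, chi_4: 0, chi_5: 0, chi_6: 1, chi_7: 0, chi_8: 2.

Derivation: Use <chi_rho, chi> = (1/|G|) sum_C |C| * chi_rho(C) * conj(chi(C)) with |G| = 20 for each irreducible chi in the table:
  <chi_rho, chi_1> = (1/20)[1*(11)*conj(1) + 1*(7)*conj(1) + 2*(-sqrt(5)/2 - 1/2)*conj(1) + 2*(sqrt(5)/2 + 7/2)*conj(1) + 2*(-1/2 + sqrt(5)/2)*conj(1) + 2*(7/2 - sqrt(5)/2)*conj(1) + 5*(3)*conj(1) + 5*(-1)*conj(1)]
      = (1/20)[(11) + (7) + (-sqrt(5) - 1) + (sqrt(5) + 7) + (-1 + sqrt(5)) + (7 - sqrt(5)) + (15) + (-5)] = 40/20 = 2
  <chi_rho, chi_2> = (1/20)[1*(11)*conj(1) + 1*(7)*conj(1) + 2*(-sqrt(5)/2 - 1/2)*conj(1) + 2*(sqrt(5)/2 + 7/2)*conj(1) + 2*(-1/2 + sqrt(5)/2)*conj(1) + 2*(7/2 - sqrt(5)/2)*conj(1) + 5*(3)*conj(-1) + 5*(-1)*conj(-1)]
      = (1/20)[(11) + (7) + (-sqrt(5) - 1) + (sqrt(5) + 7) + (-1 + sqrt(5)) + (7 - sqrt(5)) + (-15) + (5)] = 20/20 = 1
  <chi_rho, chi_3> = (1/20)[1*(11)*conj(1) + 1*(7)*conj(-1) + 2*(-sqrt(5)/2 - 1/2)*conj(-1) + 2*(sqrt(5)/2 + 7/2)*conj(1) + 2*(-1/2 + sqrt(5)/2)*conj(-1) + 2*(7/2 - sqrt(5)/2)*conj(1) + 5*(3)*conj(1) + 5*(-1)*conj(-1)]
      = (1/20)[(11) + (-7) + (1 + sqrt(5)) + (sqrt(5) + 7) + (1 - sqrt(5)) + (7 - sqrt(5)) + (15) + (5)] = 40/20 = 2
  <chi_rho, chi_4> = (1/20)[1*(11)*conj(1) + 1*(7)*conj(-1) + 2*(-sqrt(5)/2 - 1/2)*conj(-1) + 2*(sqrt(5)/2 + 7/2)*conj(1) + 2*(-1/2 + sqrt(5)/2)*conj(-1) + 2*(7/2 - sqrt(5)/2)*conj(1) + 5*(3)*conj(-1) + 5*(-1)*conj(1)]
      = (1/20)[(11) + (-7) + (1 + sqrt(5)) + (sqrt(5) + 7) + (1 - sqrt(5)) + (7 - sqrt(5)) + (-15) + (-5)] = 0/20 = 0
  <chi_rho, chi_5> = (1/20)[1*(11)*conj(2) + 1*(7)*conj(-2) + 2*(-sqrt(5)/2 - 1/2)*conj(1/2 + sqrt(5)/2) + 2*(sqrt(5)/2 + 7/2)*conj(-1/2 + sqrt(5)/2) + 2*(-1/2 + sqrt(5)/2)*conj(1/2 - sqrt(5)/2) + 2*(7/2 - sqrt(5)/2)*conj(-sqrt(5)/2 - 1/2) + 5*(3)*conj(0) + 5*(-1)*conj(0)]
      = (1/20)[(22) + (-14) + (-3 - sqrt(5)) + (-1 + 3*sqrt(5)) + (-3 + sqrt(5)) + (-3*sqrt(5) - 1) + (0) + (0)] = 0/20 = 0
  <chi_rho, chi_6> = (1/20)[1*(11)*conj(2) + 1*(7)*conj(2) + 2*(-sqrt(5)/2 - 1/2)*conj(-1/2 + sqrt(5)/2) + 2*(sqrt(5)/2 + 7/2)*conj(-sqrt(5)/2 - 1/2) + 2*(-1/2 + sqrt(5)/2)*conj(-sqrt(5)/2 - 1/2) + 2*(7/2 - sqrt(5)/2)*conj(-1/2 + sqrt(5)/2) + 5*(3)*conj(0) + 5*(-1)*conj(0)]
      = (1/20)[(22) + (14) + (-2) + (-4*sqrt(5) - 6) + (-2) + (-6 + 4*sqrt(5)) + (0) + (0)] = 20/20 = 1
  <chi_rho, chi_7> = (1/20)[1*(11)*conj(2) + 1*(7)*conj(-2) + 2*(-sqrt(5)/2 - 1/2)*conj(1/2 - sqrt(5)/2) + 2*(sqrt(5)/2 + 7/2)*conj(-sqrt(5)/2 - 1/2) + 2*(-1/2 + sqrt(5)/2)*conj(1/2 + sqrt(5)/2) + 2*(7/2 - sqrt(5)/2)*conj(-1/2 + sqrt(5)/2) + 5*(3)*conj(0) + 5*(-1)*conj(0)]
      = (1/20)[(22) + (-14) + (2) + (-4*sqrt(5) - 6) + (2) + (-6 + 4*sqrt(5)) + (0) + (0)] = 0/20 = 0
  <chi_rho, chi_8> = (1/20)[1*(11)*conj(2) + 1*(7)*conj(2) + 2*(-sqrt(5)/2 - 1/2)*conj(-sqrt(5)/2 - 1/2) + 2*(sqrt(5)/2 + 7/2)*conj(-1/2 + sqrt(5)/2) + 2*(-1/2 + sqrt(5)/2)*conj(-1/2 + sqrt(5)/2) + 2*(7/2 - sqrt(5)/2)*conj(-sqrt(5)/2 - 1/2) + 5*(3)*conj(0) + 5*(-1)*conj(0)]
      = (1/20)[(22) + (14) + (sqrt(5) + 3) + (-1 + 3*sqrt(5)) + (3 - sqrt(5)) + (-3*sqrt(5) - 1) + (0) + (0)] = 40/20 = 2
Dimension check: dim(rho) = sum (mult * dim) = 2*1 + 1*1 + 2*1 + 0*1 + 0*2 + 1*2 + 0*2 + 2*2 = 11 = chi_rho(e) = 11.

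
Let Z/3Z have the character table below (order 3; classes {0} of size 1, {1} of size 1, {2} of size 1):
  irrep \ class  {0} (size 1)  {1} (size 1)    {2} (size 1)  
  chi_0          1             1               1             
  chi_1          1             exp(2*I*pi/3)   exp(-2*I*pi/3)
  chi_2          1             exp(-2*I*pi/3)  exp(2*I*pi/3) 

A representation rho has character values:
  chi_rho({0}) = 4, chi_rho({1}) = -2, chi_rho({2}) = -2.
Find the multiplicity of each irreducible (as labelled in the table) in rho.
Multiplicities: chi_0: 0, chi_1: 2, chi_2: 2.

Solution. Use <chi_rho, chi> = (1/|G|) sum_C |C| * chi_rho(C) * conj(chi(C)) with |G| = 3 for each irreducible chi in the table:
  <chi_rho, chi_0> = (1/3)[1*(4)*conj(1) + 1*(-2)*conj(1) + 1*(-2)*conj(1)]
      = (1/3)[(4) + (-2) + (-2)] = 0/3 = 0
  <chi_rho, chi_1> = (1/3)[1*(4)*conj(1) + 1*(-2)*conj(exp(2*I*pi/3)) + 1*(-2)*conj(exp(-2*I*pi/3))]
      = (1/3)[(4) + (2 + 2*exp(2*I*pi/3)) + (2 + 2*exp(-2*I*pi/3))] = 6/3 = 2
  <chi_rho, chi_2> = (1/3)[1*(4)*conj(1) + 1*(-2)*conj(exp(-2*I*pi/3)) + 1*(-2)*conj(exp(2*I*pi/3))]
      = (1/3)[(4) + (2 + 2*exp(-2*I*pi/3)) + (2 + 2*exp(2*I*pi/3))] = 6/3 = 2
(Exp terms are combined using exp(i*s)*conj(exp(i*t)) = exp(i*(s-t)), and sums of them are collapsed using the identity that for every m > 1 the m distinct m-th roots of unity sum to 0, e.g. 1 + exp(2*I*pi/3) + exp(-2*I*pi/3) = 0.)
Dimension check: dim(rho) = sum (mult * dim) = 0*1 + 2*1 + 2*1 = 4 = chi_rho(e) = 4.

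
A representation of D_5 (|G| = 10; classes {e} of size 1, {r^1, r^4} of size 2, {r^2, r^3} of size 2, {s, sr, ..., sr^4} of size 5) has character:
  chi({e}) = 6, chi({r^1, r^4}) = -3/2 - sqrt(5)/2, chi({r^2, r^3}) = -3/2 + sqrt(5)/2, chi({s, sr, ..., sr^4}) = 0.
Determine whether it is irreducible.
Not irreducible (reducible): <chi, chi> = 5 > 1.

Why: <chi, chi> = (1/|G|) sum_C |C| * |chi(C)|^2 = (1/10)[1*|6|^2 + 2*|-3/2 - sqrt(5)/2|^2 + 2*|-3/2 + sqrt(5)/2|^2 + 5*|0|^2]
  = (1/10)[(36) + (3*sqrt(5) + 7) + (7 - 3*sqrt(5)) + (0)] = 50/10 = 5.
A character is irreducible iff <chi, chi> = 1, so this representation is reducible.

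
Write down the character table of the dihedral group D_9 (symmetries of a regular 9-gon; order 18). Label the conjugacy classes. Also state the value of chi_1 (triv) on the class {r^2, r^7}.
Conjugacy classes: {e} of size 1, {r^1, r^8} of size 2, {r^2, r^7} of size 2, {r^3, r^6} of size 2, {r^4, r^5} of size 2, {s, sr, ..., sr^8} of size 9.
Character table:
  irrep \ class              {e} (size 1)  {r^1, r^8} (size 2)  {r^2, r^7} (size 2)  {r^3, r^6} (size 2)  {r^4, r^5} (size 2)  {s, sr, ..., sr^8} (size 9)
  chi_1 (triv)               1             1                    1                    1                    1                    1                          
  chi_2 (sign: r->1, s->-1)  1             1                    1                    1                    1                    -1                         
  chi_3 (2d, j=1)            2             2*cos(2*pi/9)        2*cos(4*pi/9)        -1                   -2*cos(pi/9)         0                          
  chi_4 (2d, j=2)            2             2*cos(4*pi/9)        -2*cos(pi/9)         -1                   2*cos(2*pi/9)        0                          
  chi_5 (2d, j=3)            2             -1                   -1                   2                    -1                   0                          
  chi_6 (2d, j=4)            2             -2*cos(pi/9)         2*cos(2*pi/9)        -1                   2*cos(4*pi/9)        0                          

Spot check: chi_1 (triv) on {r^2, r^7} = 1.

Details: D_9 has order 2*9 = 18 with 6 conjugacy classes, hence 6 irreducibles. Sum of squared dims 1 + 1 + 4 + 4 + 4 + 4 = 18 = |G|. Linear characters come from the abelianisation; the 2-dimensional irreps have character r^k -> 2*cos(2*pi*j*k/9), reflections -> 0.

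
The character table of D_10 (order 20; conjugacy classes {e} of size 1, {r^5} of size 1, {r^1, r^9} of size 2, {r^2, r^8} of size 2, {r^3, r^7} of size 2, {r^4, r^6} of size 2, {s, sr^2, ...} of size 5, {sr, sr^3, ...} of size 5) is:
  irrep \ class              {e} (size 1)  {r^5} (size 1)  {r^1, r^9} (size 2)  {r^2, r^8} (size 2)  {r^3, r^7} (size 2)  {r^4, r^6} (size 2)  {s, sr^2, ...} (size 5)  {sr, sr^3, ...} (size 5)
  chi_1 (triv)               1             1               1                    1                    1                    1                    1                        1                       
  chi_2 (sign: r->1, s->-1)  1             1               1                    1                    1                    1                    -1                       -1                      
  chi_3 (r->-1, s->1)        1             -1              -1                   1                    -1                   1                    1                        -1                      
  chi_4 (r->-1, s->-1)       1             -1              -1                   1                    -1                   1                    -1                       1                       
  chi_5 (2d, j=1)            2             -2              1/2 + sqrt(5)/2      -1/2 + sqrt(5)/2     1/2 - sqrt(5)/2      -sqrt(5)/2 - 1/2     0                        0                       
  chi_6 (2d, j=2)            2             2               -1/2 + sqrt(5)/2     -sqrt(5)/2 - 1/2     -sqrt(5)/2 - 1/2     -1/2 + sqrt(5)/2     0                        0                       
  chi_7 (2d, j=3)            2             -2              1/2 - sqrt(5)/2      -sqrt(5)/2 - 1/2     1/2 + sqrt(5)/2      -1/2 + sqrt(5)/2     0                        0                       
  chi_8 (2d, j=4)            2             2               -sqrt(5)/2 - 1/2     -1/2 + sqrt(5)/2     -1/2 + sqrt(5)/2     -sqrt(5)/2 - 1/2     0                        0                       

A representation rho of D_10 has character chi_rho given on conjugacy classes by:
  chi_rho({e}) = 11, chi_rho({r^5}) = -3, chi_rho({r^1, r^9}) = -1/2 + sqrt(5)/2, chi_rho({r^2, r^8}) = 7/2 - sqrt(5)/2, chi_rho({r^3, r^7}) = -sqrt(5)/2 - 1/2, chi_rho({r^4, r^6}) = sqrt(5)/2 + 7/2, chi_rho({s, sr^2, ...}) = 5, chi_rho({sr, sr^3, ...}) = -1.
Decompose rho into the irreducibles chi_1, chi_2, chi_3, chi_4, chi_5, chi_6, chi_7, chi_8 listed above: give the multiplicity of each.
Multiplicities: chi_1: 2, chi_2: 0, chi_3: 3, chi_4: 0, chi_5: 1, chi_6: 1, chi_7: 1, chi_8: 0.

Solution. Use <chi_rho, chi> = (1/|G|) sum_C |C| * chi_rho(C) * conj(chi(C)) with |G| = 20 for each irreducible chi in the table:
  <chi_rho, chi_1> = (1/20)[1*(11)*conj(1) + 1*(-3)*conj(1) + 2*(-1/2 + sqrt(5)/2)*conj(1) + 2*(7/2 - sqrt(5)/2)*conj(1) + 2*(-sqrt(5)/2 - 1/2)*conj(1) + 2*(sqrt(5)/2 + 7/2)*conj(1) + 5*(5)*conj(1) + 5*(-1)*conj(1)]
      = (1/20)[(11) + (-3) + (-1 + sqrt(5)) + (7 - sqrt(5)) + (-sqrt(5) - 1) + (sqrt(5) + 7) + (25) + (-5)] = 40/20 = 2
  <chi_rho, chi_2> = (1/20)[1*(11)*conj(1) + 1*(-3)*conj(1) + 2*(-1/2 + sqrt(5)/2)*conj(1) + 2*(7/2 - sqrt(5)/2)*conj(1) + 2*(-sqrt(5)/2 - 1/2)*conj(1) + 2*(sqrt(5)/2 + 7/2)*conj(1) + 5*(5)*conj(-1) + 5*(-1)*conj(-1)]
      = (1/20)[(11) + (-3) + (-1 + sqrt(5)) + (7 - sqrt(5)) + (-sqrt(5) - 1) + (sqrt(5) + 7) + (-25) + (5)] = 0/20 = 0
  <chi_rho, chi_3> = (1/20)[1*(11)*conj(1) + 1*(-3)*conj(-1) + 2*(-1/2 + sqrt(5)/2)*conj(-1) + 2*(7/2 - sqrt(5)/2)*conj(1) + 2*(-sqrt(5)/2 - 1/2)*conj(-1) + 2*(sqrt(5)/2 + 7/2)*conj(1) + 5*(5)*conj(1) + 5*(-1)*conj(-1)]
      = (1/20)[(11) + (3) + (1 - sqrt(5)) + (7 - sqrt(5)) + (1 + sqrt(5)) + (sqrt(5) + 7) + (25) + (5)] = 60/20 = 3
  <chi_rho, chi_4> = (1/20)[1*(11)*conj(1) + 1*(-3)*conj(-1) + 2*(-1/2 + sqrt(5)/2)*conj(-1) + 2*(7/2 - sqrt(5)/2)*conj(1) + 2*(-sqrt(5)/2 - 1/2)*conj(-1) + 2*(sqrt(5)/2 + 7/2)*conj(1) + 5*(5)*conj(-1) + 5*(-1)*conj(1)]
      = (1/20)[(11) + (3) + (1 - sqrt(5)) + (7 - sqrt(5)) + (1 + sqrt(5)) + (sqrt(5) + 7) + (-25) + (-5)] = 0/20 = 0
  <chi_rho, chi_5> = (1/20)[1*(11)*conj(2) + 1*(-3)*conj(-2) + 2*(-1/2 + sqrt(5)/2)*conj(1/2 + sqrt(5)/2) + 2*(7/2 - sqrt(5)/2)*conj(-1/2 + sqrt(5)/2) + 2*(-sqrt(5)/2 - 1/2)*conj(1/2 - sqrt(5)/2) + 2*(sqrt(5)/2 + 7/2)*conj(-sqrt(5)/2 - 1/2) + 5*(5)*conj(0) + 5*(-1)*conj(0)]
      = (1/20)[(22) + (6) + (2) + (-6 + 4*sqrt(5)) + (2) + (-4*sqrt(5) - 6) + (0) + (0)] = 20/20 = 1
  <chi_rho, chi_6> = (1/20)[1*(11)*conj(2) + 1*(-3)*conj(2) + 2*(-1/2 + sqrt(5)/2)*conj(-1/2 + sqrt(5)/2) + 2*(7/2 - sqrt(5)/2)*conj(-sqrt(5)/2 - 1/2) + 2*(-sqrt(5)/2 - 1/2)*conj(-sqrt(5)/2 - 1/2) + 2*(sqrt(5)/2 + 7/2)*conj(-1/2 + sqrt(5)/2) + 5*(5)*conj(0) + 5*(-1)*conj(0)]
      = (1/20)[(22) + (-6) + (3 - sqrt(5)) + (-3*sqrt(5) - 1) + (sqrt(5) + 3) + (-1 + 3*sqrt(5)) + (0) + (0)] = 20/20 = 1
  <chi_rho, chi_7> = (1/20)[1*(11)*conj(2) + 1*(-3)*conj(-2) + 2*(-1/2 + sqrt(5)/2)*conj(1/2 - sqrt(5)/2) + 2*(7/2 - sqrt(5)/2)*conj(-sqrt(5)/2 - 1/2) + 2*(-sqrt(5)/2 - 1/2)*conj(1/2 + sqrt(5)/2) + 2*(sqrt(5)/2 + 7/2)*conj(-1/2 + sqrt(5)/2) + 5*(5)*conj(0) + 5*(-1)*conj(0)]
      = (1/20)[(22) + (6) + (-3 + sqrt(5)) + (-3*sqrt(5) - 1) + (-3 - sqrt(5)) + (-1 + 3*sqrt(5)) + (0) + (0)] = 20/20 = 1
  <chi_rho, chi_8> = (1/20)[1*(11)*conj(2) + 1*(-3)*conj(2) + 2*(-1/2 + sqrt(5)/2)*conj(-sqrt(5)/2 - 1/2) + 2*(7/2 - sqrt(5)/2)*conj(-1/2 + sqrt(5)/2) + 2*(-sqrt(5)/2 - 1/2)*conj(-1/2 + sqrt(5)/2) + 2*(sqrt(5)/2 + 7/2)*conj(-sqrt(5)/2 - 1/2) + 5*(5)*conj(0) + 5*(-1)*conj(0)]
      = (1/20)[(22) + (-6) + (-2) + (-6 + 4*sqrt(5)) + (-2) + (-4*sqrt(5) - 6) + (0) + (0)] = 0/20 = 0
Dimension check: dim(rho) = sum (mult * dim) = 2*1 + 0*1 + 3*1 + 0*1 + 1*2 + 1*2 + 1*2 + 0*2 = 11 = chi_rho(e) = 11.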